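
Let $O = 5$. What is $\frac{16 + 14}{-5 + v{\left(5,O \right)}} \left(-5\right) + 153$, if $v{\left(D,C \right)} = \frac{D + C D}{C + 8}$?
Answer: $\frac{1461}{7} \approx 208.71$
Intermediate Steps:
$v{\left(D,C \right)} = \frac{D + C D}{8 + C}$
$\frac{16 + 14}{-5 + v{\left(5,O \right)}} \left(-5\right) + 153 = \frac{16 + 14}{-5 + \frac{5 \left(1 + 5\right)}{8 + 5}} \left(-5\right) + 153 = \frac{30}{-5 + 5 \cdot \frac{1}{13} \cdot 6} \left(-5\right) + 153 = \frac{30}{-5 + \frac{30}{13}} \left(-5\right) + 153 = \frac{30}{- \frac{35}{13}} \left(-5\right) + 153 = 30 \left(- \frac{13}{35}\right) \left(-5\right) + 153 = \left(- \frac{78}{7}\right) \left(-5\right) + 153 = \frac{390}{7} + 153 = \frac{1461}{7}$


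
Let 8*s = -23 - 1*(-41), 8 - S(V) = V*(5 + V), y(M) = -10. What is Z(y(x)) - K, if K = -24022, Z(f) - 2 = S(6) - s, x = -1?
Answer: 95855/4 ≈ 23964.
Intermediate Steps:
S(V) = 8 - V*(5 + V)
s = 9/4 (s = (-23 - 1*(-41))/8 = (-23 + 41)/8 = (⅛)*18 = 9/4 ≈ 2.2500)
Z(f) = -233/4 (Z(f) = 2 + ((8 - 1*6² - 5*6) - 1*9/4) = 2 + ((8 - 1*36 - 30) - 9/4) = 2 + ((8 - 36 - 30) - 9/4) = 2 + (-58 - 9/4) = 2 - 241/4 = -233/4)
Z(y(x)) - K = -233/4 - 1*(-24022) = -233/4 + 24022 = 95855/4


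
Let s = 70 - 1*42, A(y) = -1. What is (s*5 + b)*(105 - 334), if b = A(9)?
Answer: -31831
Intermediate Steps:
b = -1
s = 28 (s = 70 - 42 = 28)
(s*5 + b)*(105 - 334) = (28*5 - 1)*(105 - 334) = (140 - 1)*(-229) = 139*(-229) = -31831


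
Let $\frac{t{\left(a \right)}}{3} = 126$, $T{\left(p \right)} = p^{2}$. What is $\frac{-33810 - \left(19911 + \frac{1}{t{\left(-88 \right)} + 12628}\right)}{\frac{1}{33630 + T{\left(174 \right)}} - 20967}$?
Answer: $\frac{22325411783631}{8713480907803} \approx 2.5622$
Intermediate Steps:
$t{\left(a \right)} = 378$ ($t{\left(a \right)} = 3 \cdot 126 = 378$)
$\frac{-33810 - \left(19911 + \frac{1}{t{\left(-88 \right)} + 12628}\right)}{\frac{1}{33630 + T{\left(174 \right)}} - 20967} = \frac{-33810 - \left(19911 + \frac{1}{378 + 12628}\right)}{\frac{1}{33630 + 174^{2}} - 20967} = \frac{-33810 - \frac{258962467}{13006}}{\frac{1}{33630 + 30276} - 20967} = \frac{-33810 - \frac{258962467}{13006}}{\frac{1}{63906} - 20967} = \frac{-33810 - \frac{258962467}{13006}}{- \frac{1339917101}{63906}} = \left(- \frac{698695327}{13006}\right) \left(- \frac{63906}{1339917101}\right) = \frac{22325411783631}{8713480907803}$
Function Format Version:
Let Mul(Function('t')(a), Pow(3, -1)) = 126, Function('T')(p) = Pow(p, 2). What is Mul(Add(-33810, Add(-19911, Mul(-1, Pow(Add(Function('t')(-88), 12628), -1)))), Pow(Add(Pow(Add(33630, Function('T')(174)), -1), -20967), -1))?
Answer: Rational(22325411783631, 8713480907803) ≈ 2.5622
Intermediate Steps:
Function('t')(a) = 378 (Function('t')(a) = Mul(3, 126) = 378)
Mul(Add(-33810, Add(-19911, Mul(-1, Pow(Add(Function('t')(-88), 12628), -1)))), Pow(Add(Pow(Add(33630, Function('T')(174)), -1), -20967), -1)) = Mul(Add(-33810, Add(-19911, Mul(-1, Pow(Add(378, 12628), -1)))), Pow(Add(Pow(Add(33630, Pow(174, 2)), -1), -20967), -1)) = Mul(Add(-33810, Add(-19911, Mul(-1, Pow(13006, -1)))), Pow(Add(Pow(Add(33630, 30276), -1), -20967), -1)) = Mul(Add(-33810, Add(-19911, Mul(-1, Rational(1, 13006)))), Pow(Add(Pow(63906, -1), -20967), -1)) = Mul(Add(-33810, Add(-19911, Rational(-1, 13006))), Pow(Add(Rational(1, 63906), -20967), -1)) = Mul(Add(-33810, Rational(-258962467, 13006)), Pow(Rational(-1339917101, 63906), -1)) = Mul(Rational(-698695327, 13006), Rational(-63906, 1339917101)) = Rational(22325411783631, 8713480907803)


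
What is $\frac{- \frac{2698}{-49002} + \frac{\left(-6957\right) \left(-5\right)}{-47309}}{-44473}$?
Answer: $\frac{788447444}{51549446319657} \approx 1.5295 \cdot 10^{-5}$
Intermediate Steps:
$\frac{- \frac{2698}{-49002} + \frac{\left(-6957\right) \left(-5\right)}{-47309}}{-44473} = \left(\left(-2698\right) \left(- \frac{1}{49002}\right) + 34785 \left(- \frac{1}{47309}\right)\right) \left(- \frac{1}{44473}\right) = \left(\frac{1349}{24501} - \frac{34785}{47309}\right) \left(- \frac{1}{44473}\right) = \left(- \frac{788447444}{1159117809}\right) \left(- \frac{1}{44473}\right) = \frac{788447444}{51549446319657}$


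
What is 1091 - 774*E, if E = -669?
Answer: 518897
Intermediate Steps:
1091 - 774*E = 1091 - 774*(-669) = 1091 + 517806 = 518897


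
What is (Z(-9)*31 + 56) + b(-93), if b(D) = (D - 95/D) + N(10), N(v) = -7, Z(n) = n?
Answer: -29944/93 ≈ -321.98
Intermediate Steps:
b(D) = -7 + D - 95/D (b(D) = (D - 95/D) - 7 = -7 + D - 95/D)
(Z(-9)*31 + 56) + b(-93) = (-9*31 + 56) + (-7 - 93 - 95/(-93)) = (-279 + 56) + (-7 - 93 - 95*(-1/93)) = -223 + (-7 - 93 + 95/93) = -223 - 9205/93 = -29944/93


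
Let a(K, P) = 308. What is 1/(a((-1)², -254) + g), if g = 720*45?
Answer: 1/32708 ≈ 3.0574e-5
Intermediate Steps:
g = 32400
1/(a((-1)², -254) + g) = 1/(308 + 32400) = 1/32708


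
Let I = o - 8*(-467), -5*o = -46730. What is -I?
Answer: -13082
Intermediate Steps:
o = 9346 (o = -1/5*(-46730) = 9346)
I = 13082 (I = 9346 - 8*(-467) = 9346 - 1*(-3736) = 9346 + 3736 = 13082)
-I = -1*13082 = -13082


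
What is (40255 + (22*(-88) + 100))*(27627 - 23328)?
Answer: 165163281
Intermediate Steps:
(40255 + (22*(-88) + 100))*(27627 - 23328) = (40255 + (-1936 + 100))*4299 = (40255 - 1836)*4299 = 38419*4299 = 165163281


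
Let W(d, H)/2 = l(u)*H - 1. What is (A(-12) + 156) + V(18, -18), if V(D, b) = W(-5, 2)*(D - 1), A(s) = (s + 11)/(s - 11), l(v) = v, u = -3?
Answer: -1885/23 ≈ -81.957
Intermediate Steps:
A(s) = (11 + s)/(-11 + s)
W(d, H) = -2 - 6*H (W(d, H) = 2*(-3*H - 1) = 2*(-1 - 3*H) = -2 - 6*H)
V(D, b) = 14 - 14*D (V(D, b) = (-2 - 6*2)*(D - 1) = (-2 - 12)*(-1 + D) = -14*(-1 + D) = 14 - 14*D)
(A(-12) + 156) + V(18, -18) = ((11 - 12)/(-11 - 12) + 156) + (14 - 14*18) = (-1/(-23) + 156) + (14 - 252) = (-1/23*(-1) + 156) - 238 = (1/23 + 156) - 238 = 3589/23 - 238 = -1885/23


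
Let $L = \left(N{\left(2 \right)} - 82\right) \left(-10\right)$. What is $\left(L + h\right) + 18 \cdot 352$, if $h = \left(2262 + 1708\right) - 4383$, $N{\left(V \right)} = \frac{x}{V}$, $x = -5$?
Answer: $6768$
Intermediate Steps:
$N{\left(V \right)} = - \frac{5}{V}$
$L = 845$ ($L = \left(- \frac{5}{2} - 82\right) \left(-10\right) = \left(- \frac{169}{2}\right) \left(-10\right) = 845$)
$h = -413$ ($h = 3970 - 4383 = -413$)
$\left(L + h\right) + 18 \cdot 352 = \left(845 - 413\right) + 18 \cdot 352 = 432 + 6336 = 6768$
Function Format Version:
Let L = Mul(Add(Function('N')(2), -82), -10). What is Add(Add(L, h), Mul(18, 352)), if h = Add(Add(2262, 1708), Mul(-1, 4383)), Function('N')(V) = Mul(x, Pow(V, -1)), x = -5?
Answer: 6768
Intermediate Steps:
Function('N')(V) = Mul(-5, Pow(V, -1))
L = 845 (L = Mul(Add(Mul(-5, Pow(2, -1)), -82), -10) = Mul(Add(Mul(-5, Rational(1, 2)), -82), -10) = Mul(Add(Rational(-5, 2), -82), -10) = Mul(Rational(-169, 2), -10) = 845)
h = -413 (h = Add(3970, -4383) = -413)
Add(Add(L, h), Mul(18, 352)) = Add(Add(845, -413), Mul(18, 352)) = Add(432, 6336) = 6768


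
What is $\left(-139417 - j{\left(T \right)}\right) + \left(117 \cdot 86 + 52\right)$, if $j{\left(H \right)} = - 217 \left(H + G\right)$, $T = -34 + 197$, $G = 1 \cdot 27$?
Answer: $-88073$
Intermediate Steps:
$G = 27$
$T = 163$
$j{\left(H \right)} = -5859 - 217 H$ ($j{\left(H \right)} = - 217 \left(H + 27\right) = - 217 \left(27 + H\right) = -5859 - 217 H$)
$\left(-139417 - j{\left(T \right)}\right) + \left(117 \cdot 86 + 52\right) = \left(-139417 - \left(-5859 - 35371\right)\right) + \left(117 \cdot 86 + 52\right) = \left(-139417 - \left(-5859 - 35371\right)\right) + \left(10062 + 52\right) = \left(-139417 - -41230\right) + 10114 = \left(-139417 + 41230\right) + 10114 = -98187 + 10114 = -88073$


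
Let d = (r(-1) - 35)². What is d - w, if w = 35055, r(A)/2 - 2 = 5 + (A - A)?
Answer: -34614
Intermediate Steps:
r(A) = 14 (r(A) = 4 + 2*(5 + (A - A)) = 4 + 2*(5 + 0) = 4 + 2*5 = 4 + 10 = 14)
d = 441 (d = (14 - 35)² = (-21)² = 441)
d - w = 441 - 1*35055 = 441 - 35055 = -34614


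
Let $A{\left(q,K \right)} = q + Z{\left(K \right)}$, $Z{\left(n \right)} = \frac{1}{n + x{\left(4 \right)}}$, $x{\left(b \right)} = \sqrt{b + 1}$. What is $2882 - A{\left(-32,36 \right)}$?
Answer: $\frac{3761938}{1291} + \frac{\sqrt{5}}{1291} \approx 2914.0$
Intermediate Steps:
$x{\left(b \right)} = \sqrt{1 + b}$
$Z{\left(n \right)} = \frac{1}{n + \sqrt{5}}$ ($Z{\left(n \right)} = \frac{1}{n + \sqrt{1 + 4}} = \frac{1}{n + \sqrt{5}}$)
$A{\left(q,K \right)} = q + \frac{1}{K + \sqrt{5}}$
$2882 - A{\left(-32,36 \right)} = 2882 - \frac{1 - 32 \left(36 + \sqrt{5}\right)}{36 + \sqrt{5}} = 2882 - \frac{1 - \left(1152 + 32 \sqrt{5}\right)}{36 + \sqrt{5}} = 2882 - \frac{-1151 - 32 \sqrt{5}}{36 + \sqrt{5}}$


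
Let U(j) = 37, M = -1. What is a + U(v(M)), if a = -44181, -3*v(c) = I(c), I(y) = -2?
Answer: -44144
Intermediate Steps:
v(c) = 2/3 (v(c) = -1/3*(-2) = 2/3)
a + U(v(M)) = -44181 + 37 = -44144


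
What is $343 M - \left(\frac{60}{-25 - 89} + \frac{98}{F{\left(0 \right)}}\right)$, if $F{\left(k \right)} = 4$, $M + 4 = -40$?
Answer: $- \frac{574407}{38} \approx -15116.0$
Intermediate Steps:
$M = -44$ ($M = -4 - 40 = -44$)
$343 M - \left(\frac{60}{-25 - 89} + \frac{98}{F{\left(0 \right)}}\right) = 343 \left(-44\right) - \left(\frac{49}{2} + \frac{60}{-25 - 89}\right) = -15092 - \left(\frac{49}{2} + \frac{60}{-114}\right) = -15092 - \frac{911}{38} = - \frac{574407}{38}$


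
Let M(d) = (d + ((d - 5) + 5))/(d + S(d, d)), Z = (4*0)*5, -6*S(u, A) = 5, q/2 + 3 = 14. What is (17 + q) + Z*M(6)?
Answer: 39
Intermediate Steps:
q = 22 (q = -6 + 2*14 = -6 + 28 = 22)
S(u, A) = -5/6 (S(u, A) = -1/6*5 = -5/6)
Z = 0 (Z = 0*5 = 0)
M(d) = 2*d/(-5/6 + d) (M(d) = (d + ((d - 5) + 5))/(d - 5/6) = (d + ((-5 + d) + 5))/(-5/6 + d) = (d + d)/(-5/6 + d) = (2*d)/(-5/6 + d) = 2*d/(-5/6 + d))
(17 + q) + Z*M(6) = (17 + 22) + 0*(12*6/(-5 + 6*6)) = 39 + 0*(12*6/(-5 + 36)) = 39 + 0*(12*6/31) = 39 + 0*(12*6*(1/31)) = 39 + 0*(72/31) = 39 + 0 = 39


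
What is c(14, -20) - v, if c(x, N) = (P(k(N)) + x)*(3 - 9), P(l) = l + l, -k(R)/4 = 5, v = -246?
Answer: 402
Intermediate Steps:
k(R) = -20 (k(R) = -4*5 = -20)
P(l) = 2*l
c(x, N) = 240 - 6*x (c(x, N) = (2*(-20) + x)*(3 - 9) = (-40 + x)*(-6) = 240 - 6*x)
c(14, -20) - v = (240 - 6*14) - 1*(-246) = (240 - 84) + 246 = 156 + 246 = 402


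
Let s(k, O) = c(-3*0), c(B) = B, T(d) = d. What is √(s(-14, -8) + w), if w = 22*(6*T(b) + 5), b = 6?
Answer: √902 ≈ 30.033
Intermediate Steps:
s(k, O) = 0 (s(k, O) = -3*0 = 0)
w = 902 (w = 22*(6*6 + 5) = 22*(36 + 5) = 22*41 = 902)
√(s(-14, -8) + w) = √(0 + 902) = √902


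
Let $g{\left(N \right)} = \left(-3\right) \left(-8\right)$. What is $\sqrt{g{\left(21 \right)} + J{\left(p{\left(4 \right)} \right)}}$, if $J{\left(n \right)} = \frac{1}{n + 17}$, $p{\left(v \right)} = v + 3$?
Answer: $\frac{\sqrt{3462}}{12} \approx 4.9032$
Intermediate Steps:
$g{\left(N \right)} = 24$
$p{\left(v \right)} = 3 + v$
$J{\left(n \right)} = \frac{1}{17 + n}$
$\sqrt{g{\left(21 \right)} + J{\left(p{\left(4 \right)} \right)}} = \sqrt{24 + \frac{1}{17 + \left(3 + 4\right)}} = \sqrt{24 + \frac{1}{17 + 7}} = \sqrt{24 + \frac{1}{24}} = \sqrt{\frac{577}{24}} = \frac{\sqrt{3462}}{12}$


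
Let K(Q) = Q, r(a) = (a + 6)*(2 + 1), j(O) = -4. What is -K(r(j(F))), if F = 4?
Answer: -6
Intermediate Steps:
r(a) = 18 + 3*a (r(a) = (6 + a)*3 = 18 + 3*a)
-K(r(j(F))) = -(18 + 3*(-4)) = -(18 - 12) = -1*6 = -6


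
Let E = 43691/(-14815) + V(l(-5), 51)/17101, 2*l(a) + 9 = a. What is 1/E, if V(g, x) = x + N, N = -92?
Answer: -253351315/747767206 ≈ -0.33881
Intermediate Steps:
l(a) = -9/2 + a/2
V(g, x) = -92 + x (V(g, x) = x - 92 = -92 + x)
E = -747767206/253351315 (E = 43691/(-14815) + (-92 + 51)/17101 = 43691*(-1/14815) - 41*1/17101 = -43691/14815 - 41/17101 = -747767206/253351315 ≈ -2.9515)
1/E = 1/(-747767206/253351315) = -253351315/747767206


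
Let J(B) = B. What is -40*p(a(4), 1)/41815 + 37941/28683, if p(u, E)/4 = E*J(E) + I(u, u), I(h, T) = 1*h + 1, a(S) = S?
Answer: 103931149/79958643 ≈ 1.2998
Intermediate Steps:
I(h, T) = 1 + h (I(h, T) = h + 1 = 1 + h)
p(u, E) = 4 + 4*u + 4*E² (p(u, E) = 4*(E*E + (1 + u)) = 4*(E² + (1 + u)) = 4*(1 + u + E²) = 4 + 4*u + 4*E²)
-40*p(a(4), 1)/41815 + 37941/28683 = -40*(4 + 4*4 + 4*1²)/41815 + 37941/28683 = -40*(4 + 16 + 4*1)*(1/41815) + 37941*(1/28683) = -40*(4 + 16 + 4)*(1/41815) + 12647/9561 = -40*24*(1/41815) + 12647/9561 = -960*1/41815 + 12647/9561 = -192/8363 + 12647/9561 = 103931149/79958643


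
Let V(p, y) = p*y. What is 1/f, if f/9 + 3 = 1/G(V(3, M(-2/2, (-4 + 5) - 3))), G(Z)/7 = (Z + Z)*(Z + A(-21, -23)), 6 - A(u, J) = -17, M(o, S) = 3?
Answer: -448/12095 ≈ -0.037040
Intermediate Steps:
A(u, J) = 23 (A(u, J) = 6 - 1*(-17) = 6 + 17 = 23)
G(Z) = 14*Z*(23 + Z) (G(Z) = 7*((Z + Z)*(Z + 23)) = 7*((2*Z)*(23 + Z)) = 7*(2*Z*(23 + Z)) = 14*Z*(23 + Z))
f = -12095/448 (f = -27 + 9/((14*(3*3)*(23 + 3*3))) = -27 + 9/((14*9*(23 + 9))) = -27 + 9/((14*9*32)) = -27 + 9/4032 = -27 + 9*(1/4032) = -27 + 1/448 = -12095/448 ≈ -26.998)
1/f = 1/(-12095/448) = -448/12095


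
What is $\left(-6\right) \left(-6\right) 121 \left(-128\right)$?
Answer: $-557568$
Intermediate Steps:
$\left(-6\right) \left(-6\right) 121 \left(-128\right) = 36 \cdot 121 \left(-128\right) = 4356 \left(-128\right) = -557568$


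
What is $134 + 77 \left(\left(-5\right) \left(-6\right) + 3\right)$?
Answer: $2675$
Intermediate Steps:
$134 + 77 \left(\left(-5\right) \left(-6\right) + 3\right) = 134 + 77 \left(30 + 3\right) = 134 + 77 \cdot 33 = 134 + 2541 = 2675$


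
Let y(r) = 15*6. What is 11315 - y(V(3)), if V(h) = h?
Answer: 11225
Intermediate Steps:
y(r) = 90
11315 - y(V(3)) = 11315 - 1*90 = 11315 - 90 = 11225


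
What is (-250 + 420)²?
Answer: 28900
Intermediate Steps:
(-250 + 420)² = 170² = 28900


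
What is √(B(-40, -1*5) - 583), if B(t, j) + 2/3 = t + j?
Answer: I*√5658/3 ≈ 25.073*I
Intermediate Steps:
B(t, j) = -⅔ + j + t (B(t, j) = -⅔ + (t + j) = -⅔ + (j + t) = -⅔ + j + t)
√(B(-40, -1*5) - 583) = √((-⅔ - 1*5 - 40) - 583) = √((-⅔ - 5 - 40) - 583) = √(-137/3 - 583) = √(-1886/3) = I*√5658/3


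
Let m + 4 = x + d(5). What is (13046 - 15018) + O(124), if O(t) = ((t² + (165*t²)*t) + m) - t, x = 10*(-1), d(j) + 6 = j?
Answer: 314606225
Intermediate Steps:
d(j) = -6 + j
x = -10
m = -15 (m = -4 + (-10 + (-6 + 5)) = -4 + (-10 - 1) = -4 - 11 = -15)
O(t) = -15 + t² - t + 165*t³ (O(t) = ((t² + (165*t²)*t) - 15) - t = ((t² + 165*t³) - 15) - t = (-15 + t² + 165*t³) - t = -15 + t² - t + 165*t³)
(13046 - 15018) + O(124) = (13046 - 15018) + (-15 + 124² - 1*124 + 165*124³) = -1972 + (-15 + 15376 - 124 + 165*1906624) = -1972 + (-15 + 15376 - 124 + 314592960) = -1972 + 314608197 = 314606225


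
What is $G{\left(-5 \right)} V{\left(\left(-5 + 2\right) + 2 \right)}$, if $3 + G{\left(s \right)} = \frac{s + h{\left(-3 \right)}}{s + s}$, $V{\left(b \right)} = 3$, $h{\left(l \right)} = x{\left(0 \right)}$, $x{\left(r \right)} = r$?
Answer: $- \frac{15}{2} \approx -7.5$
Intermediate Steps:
$h{\left(l \right)} = 0$
$G{\left(s \right)} = - \frac{5}{2}$ ($G{\left(s \right)} = -3 + \frac{s + 0}{s + s} = -3 + \frac{s}{2 s} = -3 + s \frac{1}{2 s} = -3 + \frac{1}{2} = - \frac{5}{2}$)
$G{\left(-5 \right)} V{\left(\left(-5 + 2\right) + 2 \right)} = \left(- \frac{5}{2}\right) 3 = - \frac{15}{2}$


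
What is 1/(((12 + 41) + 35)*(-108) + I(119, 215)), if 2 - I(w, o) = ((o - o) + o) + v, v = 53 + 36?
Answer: -1/9806 ≈ -0.00010198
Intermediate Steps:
v = 89
I(w, o) = -87 - o (I(w, o) = 2 - (((o - o) + o) + 89) = 2 - ((0 + o) + 89) = 2 - (o + 89) = 2 - (89 + o) = 2 + (-89 - o) = -87 - o)
1/(((12 + 41) + 35)*(-108) + I(119, 215)) = 1/(((12 + 41) + 35)*(-108) + (-87 - 1*215)) = 1/((53 + 35)*(-108) + (-87 - 215)) = 1/(88*(-108) - 302) = 1/(-9504 - 302) = 1/(-9806) = -1/9806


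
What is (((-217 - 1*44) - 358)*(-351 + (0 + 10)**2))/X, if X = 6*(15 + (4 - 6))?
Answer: 155369/78 ≈ 1991.9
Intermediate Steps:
X = 78 (X = 6*(15 - 2) = 6*13 = 78)
(((-217 - 1*44) - 358)*(-351 + (0 + 10)**2))/X = (((-217 - 1*44) - 358)*(-351 + (0 + 10)**2))/78 = (((-217 - 44) - 358)*(-351 + 10**2))*(1/78) = ((-261 - 358)*(-351 + 100))*(1/78) = -619*(-251)*(1/78) = 155369*(1/78) = 155369/78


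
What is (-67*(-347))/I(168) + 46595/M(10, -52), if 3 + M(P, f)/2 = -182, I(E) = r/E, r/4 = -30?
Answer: -12089577/370 ≈ -32675.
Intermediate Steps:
r = -120 (r = 4*(-30) = -120)
I(E) = -120/E
M(P, f) = -370 (M(P, f) = -6 + 2*(-182) = -6 - 364 = -370)
(-67*(-347))/I(168) + 46595/M(10, -52) = (-67*(-347))/((-120/168)) + 46595/(-370) = 23249/((-120*1/168)) + 46595*(-1/370) = 23249/(-5/7) - 9319/74 = 23249*(-7/5) - 9319/74 = -162743/5 - 9319/74 = -12089577/370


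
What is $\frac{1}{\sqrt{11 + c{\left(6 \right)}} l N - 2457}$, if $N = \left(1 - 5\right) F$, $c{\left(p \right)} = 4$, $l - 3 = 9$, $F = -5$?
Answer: $- \frac{91}{191587} - \frac{80 \sqrt{15}}{1724283} \approx -0.00065467$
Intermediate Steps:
$l = 12$ ($l = 3 + 9 = 12$)
$N = 20$ ($N = \left(1 - 5\right) \left(-5\right) = \left(-4\right) \left(-5\right) = 20$)
$\frac{1}{\sqrt{11 + c{\left(6 \right)}} l N - 2457} = \frac{1}{\sqrt{11 + 4} \cdot 12 \cdot 20 - 2457} = \frac{1}{\sqrt{15} \cdot 12 \cdot 20 - 2457} = \frac{1}{12 \sqrt{15} \cdot 20 - 2457} = \frac{1}{240 \sqrt{15} - 2457} = \frac{1}{-2457 + 240 \sqrt{15}}$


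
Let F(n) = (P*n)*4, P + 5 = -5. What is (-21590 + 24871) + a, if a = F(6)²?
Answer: 60881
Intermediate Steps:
P = -10 (P = -5 - 5 = -10)
F(n) = -40*n (F(n) = -10*n*4 = -40*n)
a = 57600 (a = (-40*6)² = (-240)² = 57600)
(-21590 + 24871) + a = (-21590 + 24871) + 57600 = 3281 + 57600 = 60881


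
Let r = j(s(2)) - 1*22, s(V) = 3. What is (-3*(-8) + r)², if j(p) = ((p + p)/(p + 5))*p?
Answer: 289/16 ≈ 18.063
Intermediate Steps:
j(p) = 2*p²/(5 + p) (j(p) = ((2*p)/(5 + p))*p = (2*p/(5 + p))*p = 2*p²/(5 + p))
r = -79/4 (r = 2*3²/(5 + 3) - 1*22 = 2*9/8 - 22 = 2*9*(⅛) - 22 = 9/4 - 22 = -79/4 ≈ -19.750)
(-3*(-8) + r)² = (-3*(-8) - 79/4)² = (24 - 79/4)² = (17/4)² = 289/16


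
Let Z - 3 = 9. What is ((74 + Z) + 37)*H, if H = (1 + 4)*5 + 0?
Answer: 3075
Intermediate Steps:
Z = 12 (Z = 3 + 9 = 12)
H = 25 (H = 5*5 + 0 = 25 + 0 = 25)
((74 + Z) + 37)*H = ((74 + 12) + 37)*25 = (86 + 37)*25 = 123*25 = 3075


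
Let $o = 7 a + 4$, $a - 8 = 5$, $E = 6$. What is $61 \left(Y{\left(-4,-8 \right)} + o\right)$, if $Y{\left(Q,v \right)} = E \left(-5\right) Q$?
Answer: $13115$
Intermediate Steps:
$a = 13$ ($a = 8 + 5 = 13$)
$o = 95$ ($o = 7 \cdot 13 + 4 = 91 + 4 = 95$)
$Y{\left(Q,v \right)} = - 30 Q$ ($Y{\left(Q,v \right)} = 6 \left(-5\right) Q = - 30 Q$)
$61 \left(Y{\left(-4,-8 \right)} + o\right) = 61 \left(\left(-30\right) \left(-4\right) + 95\right) = 61 \left(120 + 95\right) = 61 \cdot 215 = 13115$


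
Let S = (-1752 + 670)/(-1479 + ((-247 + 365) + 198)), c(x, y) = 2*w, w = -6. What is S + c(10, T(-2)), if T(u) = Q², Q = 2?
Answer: -12874/1163 ≈ -11.070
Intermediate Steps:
T(u) = 4 (T(u) = 2² = 4)
c(x, y) = -12 (c(x, y) = 2*(-6) = -12)
S = 1082/1163 (S = -1082/(-1479 + (118 + 198)) = -1082/(-1479 + 316) = -1082/(-1163) = -1082*(-1/1163) = 1082/1163 ≈ 0.93035)
S + c(10, T(-2)) = 1082/1163 - 12 = -12874/1163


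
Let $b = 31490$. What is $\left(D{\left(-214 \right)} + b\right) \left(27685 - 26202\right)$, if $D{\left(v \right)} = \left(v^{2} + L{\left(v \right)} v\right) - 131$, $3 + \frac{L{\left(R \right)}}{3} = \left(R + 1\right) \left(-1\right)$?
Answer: $-85517195$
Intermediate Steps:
$L{\left(R \right)} = -12 - 3 R$ ($L{\left(R \right)} = -9 + 3 \left(R + 1\right) \left(-1\right) = -9 + 3 \left(1 + R\right) \left(-1\right) = -9 + 3 \left(-1 - R\right) = -9 - \left(3 + 3 R\right) = -12 - 3 R$)
$D{\left(v \right)} = -131 + v^{2} + v \left(-12 - 3 v\right)$ ($D{\left(v \right)} = \left(v^{2} + \left(-12 - 3 v\right) v\right) - 131 = \left(v^{2} + v \left(-12 - 3 v\right)\right) - 131 = -131 + v^{2} + v \left(-12 - 3 v\right)$)
$\left(D{\left(-214 \right)} + b\right) \left(27685 - 26202\right) = \left(\left(-131 + \left(-214\right)^{2} - - 642 \left(4 - 214\right)\right) + 31490\right) \left(27685 - 26202\right) = \left(\left(-131 + 45796 - \left(-642\right) \left(-210\right)\right) + 31490\right) 1483 = \left(\left(-131 + 45796 - 134820\right) + 31490\right) 1483 = \left(-89155 + 31490\right) 1483 = \left(-57665\right) 1483 = -85517195$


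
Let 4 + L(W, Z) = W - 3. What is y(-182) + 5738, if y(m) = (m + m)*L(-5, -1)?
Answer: 10106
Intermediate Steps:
L(W, Z) = -7 + W (L(W, Z) = -4 + (W - 3) = -4 + (-3 + W) = -7 + W)
y(m) = -24*m (y(m) = (m + m)*(-7 - 5) = (2*m)*(-12) = -24*m)
y(-182) + 5738 = -24*(-182) + 5738 = 4368 + 5738 = 10106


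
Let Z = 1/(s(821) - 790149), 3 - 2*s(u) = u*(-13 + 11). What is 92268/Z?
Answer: -72829577502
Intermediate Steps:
s(u) = 3/2 + u (s(u) = 3/2 - u*(-13 + 11)/2 = 3/2 - u*(-2)/2 = 3/2 - (-1)*u = 3/2 + u)
Z = -2/1578653 (Z = 1/((3/2 + 821) - 790149) = 1/(1645/2 - 790149) = 1/(-1578653/2) = -2/1578653 ≈ -1.2669e-6)
92268/Z = 92268/(-2/1578653) = 92268*(-1578653/2) = -72829577502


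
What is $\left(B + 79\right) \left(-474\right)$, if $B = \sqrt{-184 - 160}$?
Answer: $-37446 - 948 i \sqrt{86} \approx -37446.0 - 8791.4 i$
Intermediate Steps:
$B = 2 i \sqrt{86}$ ($B = \sqrt{-344} = 2 i \sqrt{86} \approx 18.547 i$)
$\left(B + 79\right) \left(-474\right) = \left(2 i \sqrt{86} + 79\right) \left(-474\right) = \left(79 + 2 i \sqrt{86}\right) \left(-474\right) = -37446 - 948 i \sqrt{86}$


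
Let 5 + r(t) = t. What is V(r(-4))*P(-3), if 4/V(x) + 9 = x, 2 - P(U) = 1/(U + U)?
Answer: -13/27 ≈ -0.48148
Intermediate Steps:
P(U) = 2 - 1/(2*U) (P(U) = 2 - 1/(U + U) = 2 - 1/(2*U))
r(t) = -5 + t
V(x) = 4/(-9 + x)
V(r(-4))*P(-3) = (4/(-9 + (-5 - 4)))*(2 - 1/2/(-3)) = (4/(-9 - 9))*(2 - 1/2*(-1/3)) = (4/(-18))*(2 + 1/6) = (4*(-1/18))*(13/6) = -2/9*13/6 = -13/27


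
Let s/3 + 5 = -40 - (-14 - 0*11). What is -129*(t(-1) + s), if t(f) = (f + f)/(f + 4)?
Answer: 12083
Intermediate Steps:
s = -93 (s = -15 + 3*(-40 - (-14 - 0*11)) = -15 + 3*(-40 - (-14 - 1*0)) = -15 + 3*(-40 - (-14 + 0)) = -15 + 3*(-40 - 1*(-14)) = -15 + 3*(-40 + 14) = -15 + 3*(-26) = -15 - 78 = -93)
t(f) = 2*f/(4 + f) (t(f) = (2*f)/(4 + f) = 2*f/(4 + f))
-129*(t(-1) + s) = -129*(2*(-1)/(4 - 1) - 93) = -129*(2*(-1)/3 - 93) = -129*(2*(-1)*(⅓) - 93) = -129*(-⅔ - 93) = -129*(-281/3) = 12083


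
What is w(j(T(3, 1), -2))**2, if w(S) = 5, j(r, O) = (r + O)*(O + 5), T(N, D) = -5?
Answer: 25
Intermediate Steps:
j(r, O) = (5 + O)*(O + r) (j(r, O) = (O + r)*(5 + O) = (5 + O)*(O + r))
w(j(T(3, 1), -2))**2 = 5**2 = 25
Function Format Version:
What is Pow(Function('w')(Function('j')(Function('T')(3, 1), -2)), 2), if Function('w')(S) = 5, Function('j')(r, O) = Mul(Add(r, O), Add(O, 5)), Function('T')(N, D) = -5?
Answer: 25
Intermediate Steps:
Function('j')(r, O) = Mul(Add(5, O), Add(O, r)) (Function('j')(r, O) = Mul(Add(O, r), Add(5, O)) = Mul(Add(5, O), Add(O, r)))
Pow(Function('w')(Function('j')(Function('T')(3, 1), -2)), 2) = Pow(5, 2) = 25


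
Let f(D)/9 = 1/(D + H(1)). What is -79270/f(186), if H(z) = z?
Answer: -14823490/9 ≈ -1.6471e+6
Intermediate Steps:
f(D) = 9/(1 + D) (f(D) = 9/(D + 1) = 9/(1 + D))
-79270/f(186) = -79270/(9/(1 + 186)) = -79270/(9/187) = -79270/(9*(1/187)) = -79270/9/187 = -79270*187/9 = -14823490/9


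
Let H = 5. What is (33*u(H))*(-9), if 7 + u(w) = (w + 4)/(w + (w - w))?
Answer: 7722/5 ≈ 1544.4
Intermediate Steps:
u(w) = -7 + (4 + w)/w (u(w) = -7 + (w + 4)/(w + (w - w)) = -7 + (4 + w)/(w + 0) = -7 + (4 + w)/w)
(33*u(H))*(-9) = (33*(-6 + 4/5))*(-9) = (33*(-26/5))*(-9) = -858/5*(-9) = 7722/5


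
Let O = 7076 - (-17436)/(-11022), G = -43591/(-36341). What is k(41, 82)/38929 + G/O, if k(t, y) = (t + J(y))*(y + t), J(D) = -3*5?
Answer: 1513458996253351/18385269454520034 ≈ 0.082319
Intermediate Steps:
J(D) = -15
G = 43591/36341 (G = -43591*(-1/36341) = 43591/36341 ≈ 1.1995)
k(t, y) = (-15 + t)*(t + y) (k(t, y) = (t - 15)*(y + t) = (-15 + t)*(t + y))
O = 12995706/1837 (O = 7076 - (-17436)*(-1)/11022 = 7076 - 1*2906/1837 = 7076 - 2906/1837 = 12995706/1837 ≈ 7074.4)
k(41, 82)/38929 + G/O = (41**2 - 15*41 - 15*82 + 41*82)/38929 + 43591/(36341*(12995706/1837)) = (1681 - 615 - 1230 + 3362)*(1/38929) + (43591/36341)*(1837/12995706) = 3198*(1/38929) + 80076667/472276951746 = 3198/38929 + 80076667/472276951746 = 1513458996253351/18385269454520034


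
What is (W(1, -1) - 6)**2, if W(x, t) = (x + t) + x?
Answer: 25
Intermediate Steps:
W(x, t) = t + 2*x (W(x, t) = (t + x) + x = t + 2*x)
(W(1, -1) - 6)**2 = ((-1 + 2*1) - 6)**2 = ((-1 + 2) - 6)**2 = (1 - 6)**2 = (-5)**2 = 25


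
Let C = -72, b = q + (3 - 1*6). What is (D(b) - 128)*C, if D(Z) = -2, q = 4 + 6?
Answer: 9360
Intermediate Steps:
q = 10
b = 7 (b = 10 + (3 - 1*6) = 10 + (3 - 6) = 10 - 3 = 7)
(D(b) - 128)*C = (-2 - 128)*(-72) = -130*(-72) = 9360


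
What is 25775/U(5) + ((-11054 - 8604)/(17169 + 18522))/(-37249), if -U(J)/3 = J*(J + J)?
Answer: -152296335209/886302706 ≈ -171.83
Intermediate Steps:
U(J) = -6*J**2 (U(J) = -3*J*(J + J) = -3*J*2*J = -6*J**2)
25775/U(5) + ((-11054 - 8604)/(17169 + 18522))/(-37249) = 25775/((-6*5**2)) + ((-11054 - 8604)/(17169 + 18522))/(-37249) = 25775/((-6*25)) - 19658/35691*(-1/37249) = 25775/(-150) - 19658*1/35691*(-1/37249) = 25775*(-1/150) - 19658/35691*(-1/37249) = -1031/6 + 19658/1329454059 = -152296335209/886302706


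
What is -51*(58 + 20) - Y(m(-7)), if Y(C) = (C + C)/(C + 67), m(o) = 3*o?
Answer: -91473/23 ≈ -3977.1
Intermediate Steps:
Y(C) = 2*C/(67 + C) (Y(C) = (2*C)/(67 + C) = 2*C/(67 + C))
-51*(58 + 20) - Y(m(-7)) = -51*(58 + 20) - 2*3*(-7)/(67 + 3*(-7)) = -51*78 - 2*(-21)/(67 - 21) = -3978 - 2*(-21)/46 = -3978 - 1*(-21/23) = -3978 + 21/23 = -91473/23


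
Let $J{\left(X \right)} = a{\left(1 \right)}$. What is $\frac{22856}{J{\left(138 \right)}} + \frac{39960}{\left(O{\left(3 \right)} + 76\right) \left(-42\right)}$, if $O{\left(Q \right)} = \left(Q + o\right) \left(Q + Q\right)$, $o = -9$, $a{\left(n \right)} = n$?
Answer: $\frac{319651}{14} \approx 22832.0$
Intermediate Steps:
$J{\left(X \right)} = 1$
$O{\left(Q \right)} = 2 Q \left(-9 + Q\right)$ ($O{\left(Q \right)} = \left(Q - 9\right) \left(Q + Q\right) = \left(-9 + Q\right) 2 Q = 2 Q \left(-9 + Q\right)$)
$\frac{22856}{J{\left(138 \right)}} + \frac{39960}{\left(O{\left(3 \right)} + 76\right) \left(-42\right)} = \frac{22856}{1} + \frac{39960}{\left(2 \cdot 3 \left(-9 + 3\right) + 76\right) \left(-42\right)} = 22856 \cdot 1 + \frac{39960}{\left(2 \cdot 3 \left(-6\right) + 76\right) \left(-42\right)} = 22856 + \frac{39960}{\left(-36 + 76\right) \left(-42\right)} = 22856 + \frac{39960}{40 \left(-42\right)} = 22856 + \frac{39960}{-1680} = 22856 + 39960 \left(- \frac{1}{1680}\right) = 22856 - \frac{333}{14} = \frac{319651}{14}$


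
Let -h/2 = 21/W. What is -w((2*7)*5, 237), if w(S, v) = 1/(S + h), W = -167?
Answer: -167/11732 ≈ -0.014235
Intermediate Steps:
h = 42/167 (h = -42/(-167) = -42*(-1)/167 = -2*(-21/167) = 42/167 ≈ 0.25150)
w(S, v) = 1/(42/167 + S) (w(S, v) = 1/(S + 42/167) = 1/(42/167 + S))
-w((2*7)*5, 237) = -167/(42 + 167*((2*7)*5)) = -167/(42 + 167*(14*5)) = -167/(42 + 167*70) = -167/(42 + 11690) = -167/11732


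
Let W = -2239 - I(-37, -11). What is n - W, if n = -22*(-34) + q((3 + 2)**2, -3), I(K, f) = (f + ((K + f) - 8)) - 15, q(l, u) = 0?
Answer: 2905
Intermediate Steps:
I(K, f) = -23 + K + 2*f (I(K, f) = (f + (-8 + K + f)) - 15 = (-8 + K + 2*f) - 15 = -23 + K + 2*f)
n = 748 (n = -22*(-34) + 0 = 748 + 0 = 748)
W = -2157 (W = -2239 - (-23 - 37 + 2*(-11)) = -2239 - (-23 - 37 - 22) = -2239 - 1*(-82) = -2239 + 82 = -2157)
n - W = 748 - 1*(-2157) = 748 + 2157 = 2905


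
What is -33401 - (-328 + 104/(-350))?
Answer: -5787723/175 ≈ -33073.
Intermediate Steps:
-33401 - (-328 + 104/(-350)) = -33401 - (-328 - 1/350*104) = -33401 - (-328 - 52/175) = -33401 - 1*(-57452/175) = -33401 + 57452/175 = -5787723/175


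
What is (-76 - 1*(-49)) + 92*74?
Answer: 6781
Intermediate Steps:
(-76 - 1*(-49)) + 92*74 = (-76 + 49) + 6808 = -27 + 6808 = 6781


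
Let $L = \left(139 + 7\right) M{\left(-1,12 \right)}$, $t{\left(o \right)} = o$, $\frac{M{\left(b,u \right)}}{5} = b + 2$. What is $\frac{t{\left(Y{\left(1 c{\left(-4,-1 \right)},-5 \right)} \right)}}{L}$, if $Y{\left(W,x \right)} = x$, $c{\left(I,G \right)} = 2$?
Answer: $- \frac{1}{146} \approx -0.0068493$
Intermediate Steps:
$M{\left(b,u \right)} = 10 + 5 b$ ($M{\left(b,u \right)} = 5 \left(b + 2\right) = 5 \left(2 + b\right) = 10 + 5 b$)
$L = 730$ ($L = \left(139 + 7\right) \left(10 + 5 \left(-1\right)\right) = 146 \left(10 - 5\right) = 146 \cdot 5 = 730$)
$\frac{t{\left(Y{\left(1 c{\left(-4,-1 \right)},-5 \right)} \right)}}{L} = - \frac{5}{730} = \left(-5\right) \frac{1}{730} = - \frac{1}{146}$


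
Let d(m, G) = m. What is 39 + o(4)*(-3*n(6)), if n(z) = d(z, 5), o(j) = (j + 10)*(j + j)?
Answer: -1977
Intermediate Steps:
o(j) = 2*j*(10 + j) (o(j) = (10 + j)*(2*j) = 2*j*(10 + j))
n(z) = z
39 + o(4)*(-3*n(6)) = 39 + (2*4*(10 + 4))*(-3*6) = 39 + (2*4*14)*(-18) = 39 + 112*(-18) = 39 - 2016 = -1977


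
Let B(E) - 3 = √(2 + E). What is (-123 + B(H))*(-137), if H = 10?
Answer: 16440 - 274*√3 ≈ 15965.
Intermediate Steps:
B(E) = 3 + √(2 + E)
(-123 + B(H))*(-137) = (-123 + (3 + √(2 + 10)))*(-137) = (-123 + (3 + √12))*(-137) = (-123 + (3 + 2*√3))*(-137) = (-120 + 2*√3)*(-137) = 16440 - 274*√3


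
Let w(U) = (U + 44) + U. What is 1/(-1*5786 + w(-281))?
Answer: -1/6304 ≈ -0.00015863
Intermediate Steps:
w(U) = 44 + 2*U (w(U) = (44 + U) + U = 44 + 2*U)
1/(-1*5786 + w(-281)) = 1/(-1*5786 + (44 + 2*(-281))) = 1/(-5786 + (44 - 562)) = 1/(-5786 - 518) = 1/(-6304) = -1/6304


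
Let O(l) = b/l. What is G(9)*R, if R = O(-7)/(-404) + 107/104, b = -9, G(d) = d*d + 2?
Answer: 6259445/73528 ≈ 85.130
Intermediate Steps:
G(d) = 2 + d**2 (G(d) = d**2 + 2 = 2 + d**2)
O(l) = -9/l
R = 75415/73528 (R = -9/(-7)/(-404) + 107/104 = -9*(-1/7)*(-1/404) + 107*(1/104) = (9/7)*(-1/404) + 107/104 = -9/2828 + 107/104 = 75415/73528 ≈ 1.0257)
G(9)*R = (2 + 9**2)*(75415/73528) = (2 + 81)*(75415/73528) = 83*(75415/73528) = 6259445/73528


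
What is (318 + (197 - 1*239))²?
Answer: 76176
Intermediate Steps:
(318 + (197 - 1*239))² = (318 + (197 - 239))² = (318 - 42)² = 276² = 76176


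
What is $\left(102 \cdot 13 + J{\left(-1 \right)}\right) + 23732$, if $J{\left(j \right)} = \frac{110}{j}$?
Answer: $24948$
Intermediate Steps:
$\left(102 \cdot 13 + J{\left(-1 \right)}\right) + 23732 = \left(102 \cdot 13 + \frac{110}{-1}\right) + 23732 = \left(1326 + 110 \left(-1\right)\right) + 23732 = \left(1326 - 110\right) + 23732 = 1216 + 23732 = 24948$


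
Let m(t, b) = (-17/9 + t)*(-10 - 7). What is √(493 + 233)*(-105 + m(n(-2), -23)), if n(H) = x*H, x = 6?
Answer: 12980*√6/9 ≈ 3532.7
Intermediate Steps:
n(H) = 6*H
m(t, b) = 289/9 - 17*t (m(t, b) = (-17*⅑ + t)*(-17) = (-17/9 + t)*(-17) = 289/9 - 17*t)
√(493 + 233)*(-105 + m(n(-2), -23)) = √(493 + 233)*(-105 + (289/9 - 102*(-2))) = √726*(-105 + (289/9 - 17*(-12))) = (11*√6)*(-105 + (289/9 + 204)) = (11*√6)*(-105 + 2125/9) = (11*√6)*(1180/9) = 12980*√6/9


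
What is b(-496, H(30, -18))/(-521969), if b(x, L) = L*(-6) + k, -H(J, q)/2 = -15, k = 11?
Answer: 169/521969 ≈ 0.00032377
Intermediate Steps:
H(J, q) = 30 (H(J, q) = -2*(-15) = 30)
b(x, L) = 11 - 6*L (b(x, L) = L*(-6) + 11 = -6*L + 11 = 11 - 6*L)
b(-496, H(30, -18))/(-521969) = (11 - 6*30)/(-521969) = (11 - 180)*(-1/521969) = -169*(-1/521969) = 169/521969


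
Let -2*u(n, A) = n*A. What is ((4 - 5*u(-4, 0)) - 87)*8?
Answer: -664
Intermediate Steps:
u(n, A) = -A*n/2 (u(n, A) = -n*A/2 = -A*n/2)
((4 - 5*u(-4, 0)) - 87)*8 = ((4 - (-5)*0*(-4)/2) - 87)*8 = ((4 - 5*0) - 87)*8 = ((4 + 0) - 87)*8 = (4 - 87)*8 = -83*8 = -664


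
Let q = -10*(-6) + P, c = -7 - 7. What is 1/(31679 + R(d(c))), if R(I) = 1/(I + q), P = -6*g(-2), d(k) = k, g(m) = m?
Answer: 58/1837383 ≈ 3.1567e-5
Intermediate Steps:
c = -14
P = 12 (P = -6*(-2) = 12)
q = 72 (q = -10*(-6) + 12 = 60 + 12 = 72)
R(I) = 1/(72 + I) (R(I) = 1/(I + 72) = 1/(72 + I))
1/(31679 + R(d(c))) = 1/(31679 + 1/(72 - 14)) = 1/(31679 + 1/58) = 1/(1837383/58) = 58/1837383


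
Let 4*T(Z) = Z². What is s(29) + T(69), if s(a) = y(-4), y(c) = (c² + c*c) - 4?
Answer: 4873/4 ≈ 1218.3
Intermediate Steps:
T(Z) = Z²/4
y(c) = -4 + 2*c² (y(c) = (c² + c²) - 4 = 2*c² - 4 = -4 + 2*c²)
s(a) = 28 (s(a) = -4 + 2*(-4)² = -4 + 2*16 = -4 + 32 = 28)
s(29) + T(69) = 28 + (¼)*69² = 28 + (¼)*4761 = 28 + 4761/4 = 4873/4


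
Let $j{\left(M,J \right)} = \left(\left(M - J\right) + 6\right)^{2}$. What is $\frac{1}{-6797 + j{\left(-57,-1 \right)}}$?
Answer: $- \frac{1}{4297} \approx -0.00023272$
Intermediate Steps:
$j{\left(M,J \right)} = \left(6 + M - J\right)^{2}$
$\frac{1}{-6797 + j{\left(-57,-1 \right)}} = \frac{1}{-6797 + \left(6 - 57 - -1\right)^{2}} = \frac{1}{-6797 + \left(6 - 57 + 1\right)^{2}} = \frac{1}{-6797 + \left(-50\right)^{2}} = \frac{1}{-6797 + 2500} = \frac{1}{-4297} = - \frac{1}{4297}$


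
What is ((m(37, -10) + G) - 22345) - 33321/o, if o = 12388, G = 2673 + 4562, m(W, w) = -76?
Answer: -188157489/12388 ≈ -15189.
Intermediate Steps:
G = 7235
((m(37, -10) + G) - 22345) - 33321/o = ((-76 + 7235) - 22345) - 33321/12388 = (7159 - 22345) - 33321*1/12388 = -15186 - 33321/12388 = -188157489/12388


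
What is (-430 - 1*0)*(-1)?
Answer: 430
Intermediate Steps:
(-430 - 1*0)*(-1) = (-430 + 0)*(-1) = -430*(-1) = 430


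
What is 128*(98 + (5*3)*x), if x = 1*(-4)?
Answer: 4864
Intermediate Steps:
x = -4
128*(98 + (5*3)*x) = 128*(98 + (5*3)*(-4)) = 128*(98 + 15*(-4)) = 128*(98 - 60) = 128*38 = 4864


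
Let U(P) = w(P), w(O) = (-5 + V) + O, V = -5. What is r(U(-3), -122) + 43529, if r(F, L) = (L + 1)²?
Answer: 58170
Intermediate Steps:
w(O) = -10 + O (w(O) = (-5 - 5) + O = -10 + O)
U(P) = -10 + P
r(F, L) = (1 + L)²
r(U(-3), -122) + 43529 = (1 - 122)² + 43529 = (-121)² + 43529 = 14641 + 43529 = 58170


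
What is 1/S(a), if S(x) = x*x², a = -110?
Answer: -1/1331000 ≈ -7.5131e-7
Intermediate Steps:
S(x) = x³
1/S(a) = 1/((-110)³) = 1/(-1331000) = -1/1331000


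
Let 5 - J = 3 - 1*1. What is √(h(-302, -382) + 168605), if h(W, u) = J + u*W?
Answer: 2*√70993 ≈ 532.89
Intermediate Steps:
J = 3 (J = 5 - (3 - 1*1) = 5 - (3 - 1) = 5 - 1*2 = 5 - 2 = 3)
h(W, u) = 3 + W*u (h(W, u) = 3 + u*W = 3 + W*u)
√(h(-302, -382) + 168605) = √((3 - 302*(-382)) + 168605) = √((3 + 115364) + 168605) = √(115367 + 168605) = √283972 = 2*√70993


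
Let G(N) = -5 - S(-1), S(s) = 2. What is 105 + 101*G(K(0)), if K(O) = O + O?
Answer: -602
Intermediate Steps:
K(O) = 2*O
G(N) = -7 (G(N) = -5 - 1*2 = -5 - 2 = -7)
105 + 101*G(K(0)) = 105 + 101*(-7) = 105 - 707 = -602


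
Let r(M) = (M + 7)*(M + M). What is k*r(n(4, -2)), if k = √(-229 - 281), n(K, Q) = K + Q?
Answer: 36*I*√510 ≈ 812.99*I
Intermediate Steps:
r(M) = 2*M*(7 + M) (r(M) = (7 + M)*(2*M) = 2*M*(7 + M))
k = I*√510 (k = √(-510) = I*√510 ≈ 22.583*I)
k*r(n(4, -2)) = (I*√510)*(2*(4 - 2)*(7 + (4 - 2))) = (I*√510)*(2*2*(7 + 2)) = (I*√510)*(2*2*9) = (I*√510)*36 = 36*I*√510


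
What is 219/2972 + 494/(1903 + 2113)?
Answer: 293459/1491944 ≈ 0.19670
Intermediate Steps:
219/2972 + 494/(1903 + 2113) = 219*(1/2972) + 494/4016 = 219/2972 + 494*(1/4016) = 219/2972 + 247/2008 = 293459/1491944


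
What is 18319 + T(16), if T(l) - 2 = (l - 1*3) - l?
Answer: 18318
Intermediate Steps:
T(l) = -1 (T(l) = 2 + ((l - 1*3) - l) = 2 + ((l - 3) - l) = 2 + ((-3 + l) - l) = 2 - 3 = -1)
18319 + T(16) = 18319 - 1 = 18318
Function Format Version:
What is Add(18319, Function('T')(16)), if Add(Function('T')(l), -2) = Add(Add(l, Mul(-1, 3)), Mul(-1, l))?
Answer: 18318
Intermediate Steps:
Function('T')(l) = -1 (Function('T')(l) = Add(2, Add(Add(l, Mul(-1, 3)), Mul(-1, l))) = Add(2, Add(Add(l, -3), Mul(-1, l))) = Add(2, Add(Add(-3, l), Mul(-1, l))) = Add(2, -3) = -1)
Add(18319, Function('T')(16)) = Add(18319, -1) = 18318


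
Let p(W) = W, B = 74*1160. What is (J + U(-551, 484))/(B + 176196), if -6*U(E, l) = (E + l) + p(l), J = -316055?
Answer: -632249/524072 ≈ -1.2064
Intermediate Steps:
B = 85840
U(E, l) = -l/3 - E/6 (U(E, l) = -((E + l) + l)/6 = -(E + 2*l)/6 = -l/3 - E/6)
(J + U(-551, 484))/(B + 176196) = (-316055 + (-⅓*484 - ⅙*(-551)))/(85840 + 176196) = (-316055 + (-484/3 + 551/6))/262036 = (-316055 - 139/2)*(1/262036) = -632249/2*1/262036 = -632249/524072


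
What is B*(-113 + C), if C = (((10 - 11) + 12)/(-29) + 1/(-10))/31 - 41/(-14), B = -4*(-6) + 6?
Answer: -20783304/6293 ≈ -3302.6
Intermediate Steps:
B = 30 (B = 24 + 6 = 30)
C = 91661/31465 (C = ((-1 + 12)*(-1/29) + 1*(-⅒))*(1/31) - 41*(-1/14) = (11*(-1/29) - ⅒)*(1/31) + 41/14 = (-11/29 - ⅒)*(1/31) + 41/14 = -139/290*1/31 + 41/14 = -139/8990 + 41/14 = 91661/31465 ≈ 2.9131)
B*(-113 + C) = 30*(-113 + 91661/31465) = 30*(-3463884/31465) = -20783304/6293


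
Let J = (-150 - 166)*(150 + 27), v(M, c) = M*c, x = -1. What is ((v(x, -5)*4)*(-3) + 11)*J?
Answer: 2740668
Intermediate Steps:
J = -55932 (J = -316*177 = -55932)
((v(x, -5)*4)*(-3) + 11)*J = ((-1*(-5)*4)*(-3) + 11)*(-55932) = ((5*4)*(-3) + 11)*(-55932) = (20*(-3) + 11)*(-55932) = (-60 + 11)*(-55932) = -49*(-55932) = 2740668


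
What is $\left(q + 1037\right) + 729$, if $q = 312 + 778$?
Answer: $2856$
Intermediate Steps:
$q = 1090$
$\left(q + 1037\right) + 729 = \left(1090 + 1037\right) + 729 = 2127 + 729 = 2856$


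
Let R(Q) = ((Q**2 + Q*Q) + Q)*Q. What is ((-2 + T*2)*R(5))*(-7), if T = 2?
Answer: -3850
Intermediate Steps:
R(Q) = Q*(Q + 2*Q**2) (R(Q) = ((Q**2 + Q**2) + Q)*Q = (2*Q**2 + Q)*Q = (Q + 2*Q**2)*Q = Q*(Q + 2*Q**2))
((-2 + T*2)*R(5))*(-7) = ((-2 + 2*2)*(5**2*(1 + 2*5)))*(-7) = ((-2 + 4)*(25*(1 + 10)))*(-7) = (2*(25*11))*(-7) = (2*275)*(-7) = 550*(-7) = -3850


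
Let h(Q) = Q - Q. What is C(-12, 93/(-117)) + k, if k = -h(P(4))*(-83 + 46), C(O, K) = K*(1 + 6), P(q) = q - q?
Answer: -217/39 ≈ -5.5641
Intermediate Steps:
P(q) = 0
h(Q) = 0
C(O, K) = 7*K (C(O, K) = K*7 = 7*K)
k = 0 (k = -0*(-83 + 46) = -0*(-37) = -1*0 = 0)
C(-12, 93/(-117)) + k = 7*(93/(-117)) + 0 = 7*(93*(-1/117)) + 0 = 7*(-31/39) + 0 = -217/39 + 0 = -217/39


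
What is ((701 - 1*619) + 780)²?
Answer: 743044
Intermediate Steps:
((701 - 1*619) + 780)² = ((701 - 619) + 780)² = (82 + 780)² = 862² = 743044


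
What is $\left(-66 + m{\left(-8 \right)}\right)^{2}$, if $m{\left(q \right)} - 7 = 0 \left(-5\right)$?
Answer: $3481$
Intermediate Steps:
$m{\left(q \right)} = 7$ ($m{\left(q \right)} = 7 + 0 \left(-5\right) = 7 + 0 = 7$)
$\left(-66 + m{\left(-8 \right)}\right)^{2} = \left(-66 + 7\right)^{2} = \left(-59\right)^{2} = 3481$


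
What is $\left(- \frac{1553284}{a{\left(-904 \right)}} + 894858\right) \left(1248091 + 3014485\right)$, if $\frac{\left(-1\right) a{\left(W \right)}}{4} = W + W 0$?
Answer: $\frac{430820320493642}{113} \approx 3.8126 \cdot 10^{12}$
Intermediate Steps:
$a{\left(W \right)} = - 4 W$ ($a{\left(W \right)} = - 4 \left(W + W 0\right) = - 4 \left(W + 0\right) = - 4 W$)
$\left(- \frac{1553284}{a{\left(-904 \right)}} + 894858\right) \left(1248091 + 3014485\right) = \left(- \frac{1553284}{\left(-4\right) \left(-904\right)} + 894858\right) \left(1248091 + 3014485\right) = \left(- \frac{1553284}{3616} + 894858\right) 4262576 = \left(\left(-1553284\right) \frac{1}{3616} + 894858\right) 4262576 = \left(- \frac{388321}{904} + 894858\right) 4262576 = \frac{808563311}{904} \cdot 4262576 = \frac{430820320493642}{113}$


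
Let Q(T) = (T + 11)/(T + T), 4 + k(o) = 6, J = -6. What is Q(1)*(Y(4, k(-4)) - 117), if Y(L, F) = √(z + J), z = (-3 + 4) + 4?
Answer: -702 + 6*I ≈ -702.0 + 6.0*I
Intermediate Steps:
k(o) = 2 (k(o) = -4 + 6 = 2)
z = 5 (z = 1 + 4 = 5)
Q(T) = (11 + T)/(2*T) (Q(T) = (11 + T)/((2*T)) = (11 + T)*(1/(2*T)) = (11 + T)/(2*T))
Y(L, F) = I (Y(L, F) = √(5 - 6) = √(-1) = I)
Q(1)*(Y(4, k(-4)) - 117) = ((½)*(11 + 1)/1)*(I - 117) = ((½)*1*12)*(-117 + I) = 6*(-117 + I) = -702 + 6*I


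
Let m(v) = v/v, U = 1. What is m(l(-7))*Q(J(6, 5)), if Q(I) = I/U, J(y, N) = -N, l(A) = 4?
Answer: -5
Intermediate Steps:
Q(I) = I (Q(I) = I/1 = I*1 = I)
m(v) = 1
m(l(-7))*Q(J(6, 5)) = 1*(-1*5) = 1*(-5) = -5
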